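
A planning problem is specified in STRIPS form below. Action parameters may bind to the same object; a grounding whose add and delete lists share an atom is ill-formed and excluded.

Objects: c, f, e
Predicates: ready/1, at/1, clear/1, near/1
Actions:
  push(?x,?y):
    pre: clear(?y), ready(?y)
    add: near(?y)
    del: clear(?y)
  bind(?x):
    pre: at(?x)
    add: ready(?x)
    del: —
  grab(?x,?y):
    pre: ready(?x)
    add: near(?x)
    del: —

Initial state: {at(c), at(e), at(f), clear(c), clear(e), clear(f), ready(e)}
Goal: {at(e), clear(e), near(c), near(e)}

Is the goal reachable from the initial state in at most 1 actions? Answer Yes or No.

No

1. bind(c)  →  {at(c), at(e), at(f), clear(c), clear(e), clear(f), ready(c), ready(e)}
2. push(c,c)  →  {at(c), at(e), at(f), clear(e), clear(f), near(c), ready(c), ready(e)}
3. grab(e,c)  →  {at(c), at(e), at(f), clear(e), clear(f), near(c), near(e), ready(c), ready(e)}
optimal plan length = 3; 3 > 1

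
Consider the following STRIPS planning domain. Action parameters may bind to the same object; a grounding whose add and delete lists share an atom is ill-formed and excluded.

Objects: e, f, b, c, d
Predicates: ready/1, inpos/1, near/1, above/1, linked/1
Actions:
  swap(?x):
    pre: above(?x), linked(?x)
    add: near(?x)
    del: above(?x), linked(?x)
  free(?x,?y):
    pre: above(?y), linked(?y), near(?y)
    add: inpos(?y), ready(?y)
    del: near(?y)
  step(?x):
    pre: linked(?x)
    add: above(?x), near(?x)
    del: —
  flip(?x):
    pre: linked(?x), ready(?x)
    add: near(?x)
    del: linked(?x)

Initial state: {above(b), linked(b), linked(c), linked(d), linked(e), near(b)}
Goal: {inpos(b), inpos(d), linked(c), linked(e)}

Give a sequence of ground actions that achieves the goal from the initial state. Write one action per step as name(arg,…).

1. free(e,b)  →  {above(b), inpos(b), linked(b), linked(c), linked(d), linked(e), ready(b)}
2. step(d)  →  {above(b), above(d), inpos(b), linked(b), linked(c), linked(d), linked(e), near(d), ready(b)}
3. free(e,d)  →  {above(b), above(d), inpos(b), inpos(d), linked(b), linked(c), linked(d), linked(e), ready(b), ready(d)}

free(e,b); step(d); free(e,d)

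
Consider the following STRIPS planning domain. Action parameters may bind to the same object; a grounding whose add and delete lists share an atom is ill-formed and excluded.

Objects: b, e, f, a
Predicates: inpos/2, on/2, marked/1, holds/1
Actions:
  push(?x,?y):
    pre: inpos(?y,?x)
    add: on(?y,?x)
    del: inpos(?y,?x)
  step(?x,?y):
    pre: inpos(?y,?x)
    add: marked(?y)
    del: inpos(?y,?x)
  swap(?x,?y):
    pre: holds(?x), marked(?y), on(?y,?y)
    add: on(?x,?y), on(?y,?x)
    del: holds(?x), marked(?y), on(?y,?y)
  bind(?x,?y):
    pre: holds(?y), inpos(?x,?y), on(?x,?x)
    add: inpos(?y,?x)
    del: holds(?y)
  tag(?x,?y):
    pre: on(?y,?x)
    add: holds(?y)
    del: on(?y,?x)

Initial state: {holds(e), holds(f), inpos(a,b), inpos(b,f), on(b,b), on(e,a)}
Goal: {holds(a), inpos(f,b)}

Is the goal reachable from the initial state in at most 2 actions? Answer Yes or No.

No

1. push(b,a)  →  {holds(e), holds(f), inpos(b,f), on(a,b), on(b,b), on(e,a)}
2. bind(b,f)  →  {holds(e), inpos(b,f), inpos(f,b), on(a,b), on(b,b), on(e,a)}
3. tag(b,a)  →  {holds(a), holds(e), inpos(b,f), inpos(f,b), on(b,b), on(e,a)}
optimal plan length = 3; 3 > 2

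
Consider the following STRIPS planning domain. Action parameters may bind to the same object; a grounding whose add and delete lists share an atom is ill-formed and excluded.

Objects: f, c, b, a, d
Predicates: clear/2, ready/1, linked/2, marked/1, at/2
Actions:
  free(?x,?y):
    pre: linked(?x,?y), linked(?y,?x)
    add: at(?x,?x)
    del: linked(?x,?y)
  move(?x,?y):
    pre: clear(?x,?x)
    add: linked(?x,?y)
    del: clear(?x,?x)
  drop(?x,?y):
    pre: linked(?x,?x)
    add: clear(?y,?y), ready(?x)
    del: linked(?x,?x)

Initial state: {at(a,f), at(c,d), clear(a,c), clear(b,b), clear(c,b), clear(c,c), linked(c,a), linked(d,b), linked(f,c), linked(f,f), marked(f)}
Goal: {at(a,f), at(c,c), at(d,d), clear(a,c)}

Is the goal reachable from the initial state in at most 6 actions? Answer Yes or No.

Yes

1. move(c,f)  →  {at(a,f), at(c,d), clear(a,c), clear(b,b), clear(c,b), linked(c,a), linked(c,f), linked(d,b), linked(f,c), linked(f,f), marked(f)}
2. free(c,f)  →  {at(a,f), at(c,c), at(c,d), clear(a,c), clear(b,b), clear(c,b), linked(c,a), linked(d,b), linked(f,c), linked(f,f), marked(f)}
3. move(b,d)  →  {at(a,f), at(c,c), at(c,d), clear(a,c), clear(c,b), linked(b,d), linked(c,a), linked(d,b), linked(f,c), linked(f,f), marked(f)}
4. free(d,b)  →  {at(a,f), at(c,c), at(c,d), at(d,d), clear(a,c), clear(c,b), linked(b,d), linked(c,a), linked(f,c), linked(f,f), marked(f)}
optimal plan length = 4; 4 ≤ 6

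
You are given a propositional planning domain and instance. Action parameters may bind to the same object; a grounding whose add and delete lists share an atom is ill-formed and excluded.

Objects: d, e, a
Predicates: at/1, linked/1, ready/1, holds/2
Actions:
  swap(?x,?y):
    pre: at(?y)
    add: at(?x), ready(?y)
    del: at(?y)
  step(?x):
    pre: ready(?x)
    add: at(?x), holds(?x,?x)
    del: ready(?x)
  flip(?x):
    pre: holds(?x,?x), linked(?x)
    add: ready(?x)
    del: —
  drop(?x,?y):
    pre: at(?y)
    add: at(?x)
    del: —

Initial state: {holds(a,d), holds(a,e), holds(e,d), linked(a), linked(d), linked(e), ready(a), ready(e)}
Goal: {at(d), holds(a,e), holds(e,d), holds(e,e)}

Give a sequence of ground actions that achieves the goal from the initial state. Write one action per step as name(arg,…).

1. step(e)  →  {at(e), holds(a,d), holds(a,e), holds(e,d), holds(e,e), linked(a), linked(d), linked(e), ready(a)}
2. swap(d,e)  →  {at(d), holds(a,d), holds(a,e), holds(e,d), holds(e,e), linked(a), linked(d), linked(e), ready(a), ready(e)}

step(e); swap(d,e)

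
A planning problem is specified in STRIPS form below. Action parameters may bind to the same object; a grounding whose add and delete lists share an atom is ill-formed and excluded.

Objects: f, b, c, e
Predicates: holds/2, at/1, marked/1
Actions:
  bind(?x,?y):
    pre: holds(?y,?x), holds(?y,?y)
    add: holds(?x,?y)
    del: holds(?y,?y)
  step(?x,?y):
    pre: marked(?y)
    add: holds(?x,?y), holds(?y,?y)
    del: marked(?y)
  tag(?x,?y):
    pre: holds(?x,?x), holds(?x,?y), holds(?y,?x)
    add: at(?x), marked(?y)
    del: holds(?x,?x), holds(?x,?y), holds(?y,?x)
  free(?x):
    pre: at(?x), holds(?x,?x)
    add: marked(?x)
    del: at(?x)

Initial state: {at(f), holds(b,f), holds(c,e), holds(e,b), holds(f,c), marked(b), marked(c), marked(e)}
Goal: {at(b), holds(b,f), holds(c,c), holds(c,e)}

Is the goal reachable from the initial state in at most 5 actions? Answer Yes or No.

Yes

1. step(f,b)  →  {at(f), holds(b,b), holds(b,f), holds(c,e), holds(e,b), holds(f,b), holds(f,c), marked(c), marked(e)}
2. step(f,c)  →  {at(f), holds(b,b), holds(b,f), holds(c,c), holds(c,e), holds(e,b), holds(f,b), holds(f,c), marked(e)}
3. tag(b,b)  →  {at(b), at(f), holds(b,f), holds(c,c), holds(c,e), holds(e,b), holds(f,b), holds(f,c), marked(b), marked(e)}
optimal plan length = 3; 3 ≤ 5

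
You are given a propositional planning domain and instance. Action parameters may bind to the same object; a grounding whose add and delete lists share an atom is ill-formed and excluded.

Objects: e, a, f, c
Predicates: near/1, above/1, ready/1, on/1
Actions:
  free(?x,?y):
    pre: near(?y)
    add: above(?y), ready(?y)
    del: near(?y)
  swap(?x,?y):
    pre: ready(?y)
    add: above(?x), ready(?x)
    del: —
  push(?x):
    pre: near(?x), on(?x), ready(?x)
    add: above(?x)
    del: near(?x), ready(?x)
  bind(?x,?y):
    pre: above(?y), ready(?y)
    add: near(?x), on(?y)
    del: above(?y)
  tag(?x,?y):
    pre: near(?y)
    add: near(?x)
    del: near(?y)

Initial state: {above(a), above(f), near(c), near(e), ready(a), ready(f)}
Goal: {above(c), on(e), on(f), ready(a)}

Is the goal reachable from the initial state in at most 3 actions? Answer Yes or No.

No

1. free(e,e)  →  {above(a), above(e), above(f), near(c), ready(a), ready(e), ready(f)}
2. free(e,c)  →  {above(a), above(c), above(e), above(f), ready(a), ready(c), ready(e), ready(f)}
3. bind(e,e)  →  {above(a), above(c), above(f), near(e), on(e), ready(a), ready(c), ready(e), ready(f)}
4. bind(e,f)  →  {above(a), above(c), near(e), on(e), on(f), ready(a), ready(c), ready(e), ready(f)}
optimal plan length = 4; 4 > 3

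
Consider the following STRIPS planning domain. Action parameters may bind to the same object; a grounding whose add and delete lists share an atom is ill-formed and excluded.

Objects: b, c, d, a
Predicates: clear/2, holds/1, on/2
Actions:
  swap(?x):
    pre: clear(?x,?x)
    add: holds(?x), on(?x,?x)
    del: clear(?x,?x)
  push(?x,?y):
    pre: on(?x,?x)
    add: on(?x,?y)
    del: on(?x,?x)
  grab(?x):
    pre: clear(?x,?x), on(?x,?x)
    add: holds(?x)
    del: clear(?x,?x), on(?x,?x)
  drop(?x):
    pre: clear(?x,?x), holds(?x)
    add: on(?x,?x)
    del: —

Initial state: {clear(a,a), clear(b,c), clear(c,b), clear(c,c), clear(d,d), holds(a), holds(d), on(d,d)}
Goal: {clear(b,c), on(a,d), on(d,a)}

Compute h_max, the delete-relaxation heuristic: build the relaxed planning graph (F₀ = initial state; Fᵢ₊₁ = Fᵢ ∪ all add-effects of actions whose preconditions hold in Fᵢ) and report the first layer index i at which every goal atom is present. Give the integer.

2

F0 = init (8 atoms)
F1 = F0 ∪ {holds(c), on(a,a), on(c,c), on(d,a), on(d,b), on(d,c)}  (14 atoms)
F2 = F1 ∪ {on(a,b), on(a,c), on(a,d), on(c,a), on(c,b), on(c,d)}  (20 atoms)
goal ⊆ F2  ⇒  h_max = 2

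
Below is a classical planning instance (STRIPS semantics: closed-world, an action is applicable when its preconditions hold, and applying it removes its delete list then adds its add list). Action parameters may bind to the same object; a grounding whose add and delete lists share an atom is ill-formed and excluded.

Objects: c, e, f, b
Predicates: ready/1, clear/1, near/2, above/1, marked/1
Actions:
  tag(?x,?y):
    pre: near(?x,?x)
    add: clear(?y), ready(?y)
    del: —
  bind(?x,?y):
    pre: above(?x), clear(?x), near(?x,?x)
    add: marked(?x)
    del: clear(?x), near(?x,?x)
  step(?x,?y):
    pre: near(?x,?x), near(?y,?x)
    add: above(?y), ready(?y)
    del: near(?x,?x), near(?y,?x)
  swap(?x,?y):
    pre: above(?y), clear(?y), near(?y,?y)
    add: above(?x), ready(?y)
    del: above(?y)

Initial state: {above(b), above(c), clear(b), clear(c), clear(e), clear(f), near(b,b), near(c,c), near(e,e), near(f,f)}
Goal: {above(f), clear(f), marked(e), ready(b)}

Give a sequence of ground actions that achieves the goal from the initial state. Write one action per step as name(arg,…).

step(f,f); swap(e,b); bind(e,c)

1. step(f,f)  →  {above(b), above(c), above(f), clear(b), clear(c), clear(e), clear(f), near(b,b), near(c,c), near(e,e), ready(f)}
2. swap(e,b)  →  {above(c), above(e), above(f), clear(b), clear(c), clear(e), clear(f), near(b,b), near(c,c), near(e,e), ready(b), ready(f)}
3. bind(e,c)  →  {above(c), above(e), above(f), clear(b), clear(c), clear(f), marked(e), near(b,b), near(c,c), ready(b), ready(f)}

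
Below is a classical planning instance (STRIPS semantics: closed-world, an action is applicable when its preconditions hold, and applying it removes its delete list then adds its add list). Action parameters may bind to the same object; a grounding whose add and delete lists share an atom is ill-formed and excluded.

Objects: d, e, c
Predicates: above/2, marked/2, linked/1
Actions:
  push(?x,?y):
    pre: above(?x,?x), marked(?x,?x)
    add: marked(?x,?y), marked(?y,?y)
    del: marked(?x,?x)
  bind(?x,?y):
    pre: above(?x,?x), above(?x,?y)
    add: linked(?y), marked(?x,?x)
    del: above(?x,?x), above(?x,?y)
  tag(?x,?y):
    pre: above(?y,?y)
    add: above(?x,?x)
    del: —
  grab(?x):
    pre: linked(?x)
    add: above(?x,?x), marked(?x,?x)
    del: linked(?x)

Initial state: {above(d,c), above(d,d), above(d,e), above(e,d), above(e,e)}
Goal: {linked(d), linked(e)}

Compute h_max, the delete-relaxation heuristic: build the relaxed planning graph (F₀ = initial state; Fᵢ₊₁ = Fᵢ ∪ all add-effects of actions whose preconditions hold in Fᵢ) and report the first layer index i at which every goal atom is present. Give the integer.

F0 = init (5 atoms)
F1 = F0 ∪ {above(c,c), linked(c), linked(d), linked(e), marked(d,d), marked(e,e)}  (11 atoms)
goal ⊆ F1  ⇒  h_max = 1

1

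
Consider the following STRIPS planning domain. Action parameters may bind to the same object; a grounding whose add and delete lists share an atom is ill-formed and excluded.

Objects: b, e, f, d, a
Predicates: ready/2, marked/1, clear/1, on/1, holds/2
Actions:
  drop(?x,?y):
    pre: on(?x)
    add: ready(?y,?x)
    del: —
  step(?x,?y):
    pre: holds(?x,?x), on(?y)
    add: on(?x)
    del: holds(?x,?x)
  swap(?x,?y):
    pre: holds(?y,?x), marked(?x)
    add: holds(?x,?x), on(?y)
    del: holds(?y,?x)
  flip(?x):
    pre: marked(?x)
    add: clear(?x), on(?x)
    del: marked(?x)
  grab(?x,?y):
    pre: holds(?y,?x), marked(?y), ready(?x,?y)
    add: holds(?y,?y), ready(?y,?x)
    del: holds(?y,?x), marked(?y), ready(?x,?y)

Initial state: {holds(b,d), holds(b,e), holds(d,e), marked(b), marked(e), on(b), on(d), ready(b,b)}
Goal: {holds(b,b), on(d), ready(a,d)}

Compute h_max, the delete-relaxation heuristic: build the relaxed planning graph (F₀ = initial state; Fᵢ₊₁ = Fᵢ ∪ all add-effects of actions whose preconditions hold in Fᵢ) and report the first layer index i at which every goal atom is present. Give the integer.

2

F0 = init (8 atoms)
F1 = F0 ∪ {clear(b), clear(e), holds(e,e), on(e), ready(a,b), ready(a,d), ready(b,d), ready(d,b), ready(d,d), ready(e,b), ready(e,d), ready(f,b), ready(f,d)}  (21 atoms)
F2 = F1 ∪ {holds(b,b), ready(a,e), ready(b,e), ready(d,e), ready(e,e), ready(f,e)}  (27 atoms)
goal ⊆ F2  ⇒  h_max = 2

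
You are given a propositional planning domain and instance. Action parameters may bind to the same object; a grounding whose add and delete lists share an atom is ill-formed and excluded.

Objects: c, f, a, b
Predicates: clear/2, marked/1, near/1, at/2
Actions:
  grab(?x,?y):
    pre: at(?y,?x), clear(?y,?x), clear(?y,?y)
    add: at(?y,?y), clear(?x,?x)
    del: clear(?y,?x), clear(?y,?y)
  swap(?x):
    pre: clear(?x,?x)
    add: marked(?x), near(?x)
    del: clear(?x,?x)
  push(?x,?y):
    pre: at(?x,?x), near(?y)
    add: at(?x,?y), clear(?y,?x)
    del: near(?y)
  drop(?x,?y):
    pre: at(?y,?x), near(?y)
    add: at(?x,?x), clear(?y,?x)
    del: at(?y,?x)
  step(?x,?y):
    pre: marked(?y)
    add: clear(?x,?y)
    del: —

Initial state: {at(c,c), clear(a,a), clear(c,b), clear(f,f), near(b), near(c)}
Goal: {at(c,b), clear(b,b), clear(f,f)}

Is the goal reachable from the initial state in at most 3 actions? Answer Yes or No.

Yes

1. push(c,c)  →  {at(c,c), clear(a,a), clear(c,b), clear(c,c), clear(f,f), near(b)}
2. push(c,b)  →  {at(c,b), at(c,c), clear(a,a), clear(b,c), clear(c,b), clear(c,c), clear(f,f)}
3. grab(b,c)  →  {at(c,b), at(c,c), clear(a,a), clear(b,b), clear(b,c), clear(f,f)}
optimal plan length = 3; 3 ≤ 3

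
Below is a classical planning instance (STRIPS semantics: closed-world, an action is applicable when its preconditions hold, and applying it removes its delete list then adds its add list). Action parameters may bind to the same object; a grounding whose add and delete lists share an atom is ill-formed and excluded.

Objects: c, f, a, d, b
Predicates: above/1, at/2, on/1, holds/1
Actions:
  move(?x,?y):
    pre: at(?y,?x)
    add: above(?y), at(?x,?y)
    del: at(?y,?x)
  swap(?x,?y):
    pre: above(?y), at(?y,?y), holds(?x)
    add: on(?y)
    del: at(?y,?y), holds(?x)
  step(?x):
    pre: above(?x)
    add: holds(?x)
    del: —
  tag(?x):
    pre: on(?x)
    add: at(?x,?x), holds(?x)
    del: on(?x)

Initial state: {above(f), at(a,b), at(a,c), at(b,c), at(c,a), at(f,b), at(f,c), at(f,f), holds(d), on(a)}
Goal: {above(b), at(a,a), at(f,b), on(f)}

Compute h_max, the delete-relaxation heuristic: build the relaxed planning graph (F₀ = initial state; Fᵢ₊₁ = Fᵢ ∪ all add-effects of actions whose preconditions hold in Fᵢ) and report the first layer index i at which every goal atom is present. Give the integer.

1

F0 = init (10 atoms)
F1 = F0 ∪ {above(a), above(b), above(c), at(a,a), at(b,a), at(b,f), at(c,b), at(c,f), holds(a), holds(f), on(f)}  (21 atoms)
goal ⊆ F1  ⇒  h_max = 1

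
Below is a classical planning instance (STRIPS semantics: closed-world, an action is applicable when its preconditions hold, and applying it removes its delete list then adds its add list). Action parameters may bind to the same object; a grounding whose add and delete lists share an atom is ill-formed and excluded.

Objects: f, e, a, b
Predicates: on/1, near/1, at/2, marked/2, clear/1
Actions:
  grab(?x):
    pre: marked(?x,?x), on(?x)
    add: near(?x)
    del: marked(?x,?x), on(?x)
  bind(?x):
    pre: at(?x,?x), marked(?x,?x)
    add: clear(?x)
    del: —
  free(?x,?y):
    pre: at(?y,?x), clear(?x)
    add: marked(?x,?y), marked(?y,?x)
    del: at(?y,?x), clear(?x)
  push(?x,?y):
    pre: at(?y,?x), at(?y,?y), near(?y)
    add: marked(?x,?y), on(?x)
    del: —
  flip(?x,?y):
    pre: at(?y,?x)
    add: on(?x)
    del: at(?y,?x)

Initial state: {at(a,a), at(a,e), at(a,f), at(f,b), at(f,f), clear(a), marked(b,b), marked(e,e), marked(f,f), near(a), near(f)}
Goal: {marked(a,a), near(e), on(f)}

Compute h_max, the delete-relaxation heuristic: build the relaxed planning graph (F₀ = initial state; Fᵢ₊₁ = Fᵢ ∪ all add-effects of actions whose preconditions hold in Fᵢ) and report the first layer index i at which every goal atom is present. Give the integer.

F0 = init (11 atoms)
F1 = F0 ∪ {clear(f), marked(a,a), marked(b,f), marked(e,a), marked(f,a), on(a), on(b), on(e), on(f)}  (20 atoms)
F2 = F1 ∪ {marked(a,f), near(b), near(e)}  (23 atoms)
goal ⊆ F2  ⇒  h_max = 2

2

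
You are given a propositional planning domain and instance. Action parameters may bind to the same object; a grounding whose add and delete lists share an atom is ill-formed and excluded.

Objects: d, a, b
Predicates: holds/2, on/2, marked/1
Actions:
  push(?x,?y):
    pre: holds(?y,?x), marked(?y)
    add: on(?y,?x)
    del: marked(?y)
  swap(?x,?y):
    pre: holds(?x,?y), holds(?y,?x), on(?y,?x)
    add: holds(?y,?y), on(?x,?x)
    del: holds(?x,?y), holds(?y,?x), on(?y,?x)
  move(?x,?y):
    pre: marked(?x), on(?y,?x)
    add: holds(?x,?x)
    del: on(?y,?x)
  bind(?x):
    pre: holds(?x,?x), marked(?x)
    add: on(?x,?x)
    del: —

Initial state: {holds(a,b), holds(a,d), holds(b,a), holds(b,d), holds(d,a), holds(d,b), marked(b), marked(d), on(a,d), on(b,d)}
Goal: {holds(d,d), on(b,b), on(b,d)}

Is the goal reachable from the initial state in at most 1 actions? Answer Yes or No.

1. push(b,d)  →  {holds(a,b), holds(a,d), holds(b,a), holds(b,d), holds(d,a), holds(d,b), marked(b), on(a,d), on(b,d), on(d,b)}
2. swap(b,d)  →  {holds(a,b), holds(a,d), holds(b,a), holds(d,a), holds(d,d), marked(b), on(a,d), on(b,b), on(b,d)}
optimal plan length = 2; 2 > 1

No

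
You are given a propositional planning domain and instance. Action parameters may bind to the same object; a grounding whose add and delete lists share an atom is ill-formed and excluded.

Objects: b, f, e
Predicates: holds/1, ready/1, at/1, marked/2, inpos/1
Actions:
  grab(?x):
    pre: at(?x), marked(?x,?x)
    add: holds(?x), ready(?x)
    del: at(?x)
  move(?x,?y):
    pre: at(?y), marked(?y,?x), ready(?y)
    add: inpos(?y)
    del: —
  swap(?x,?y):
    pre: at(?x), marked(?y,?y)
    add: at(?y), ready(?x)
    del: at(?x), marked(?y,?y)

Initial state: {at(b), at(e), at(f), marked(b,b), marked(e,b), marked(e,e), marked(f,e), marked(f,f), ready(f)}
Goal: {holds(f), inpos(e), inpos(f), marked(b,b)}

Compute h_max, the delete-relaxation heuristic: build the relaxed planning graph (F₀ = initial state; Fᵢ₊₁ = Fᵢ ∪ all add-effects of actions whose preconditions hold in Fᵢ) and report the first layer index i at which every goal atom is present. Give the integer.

F0 = init (9 atoms)
F1 = F0 ∪ {holds(b), holds(e), holds(f), inpos(f), ready(b), ready(e)}  (15 atoms)
F2 = F1 ∪ {inpos(b), inpos(e)}  (17 atoms)
goal ⊆ F2  ⇒  h_max = 2

2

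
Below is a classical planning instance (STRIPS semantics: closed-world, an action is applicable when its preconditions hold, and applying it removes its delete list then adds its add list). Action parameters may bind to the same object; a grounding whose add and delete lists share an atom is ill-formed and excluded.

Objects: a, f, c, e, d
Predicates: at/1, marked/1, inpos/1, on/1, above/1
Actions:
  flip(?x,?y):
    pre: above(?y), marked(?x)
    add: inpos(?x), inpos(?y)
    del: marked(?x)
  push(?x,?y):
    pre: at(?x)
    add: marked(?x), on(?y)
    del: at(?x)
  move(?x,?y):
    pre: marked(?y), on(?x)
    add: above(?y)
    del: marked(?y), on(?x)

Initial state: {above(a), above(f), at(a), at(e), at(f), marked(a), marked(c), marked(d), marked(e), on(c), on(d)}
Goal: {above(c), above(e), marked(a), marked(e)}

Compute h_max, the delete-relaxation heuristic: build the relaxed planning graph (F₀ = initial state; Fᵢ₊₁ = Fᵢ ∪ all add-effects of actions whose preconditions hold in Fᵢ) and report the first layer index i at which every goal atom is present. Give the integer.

F0 = init (11 atoms)
F1 = F0 ∪ {above(c), above(d), above(e), inpos(a), inpos(c), inpos(d), inpos(e), inpos(f), marked(f), on(a), on(e), on(f)}  (23 atoms)
goal ⊆ F1  ⇒  h_max = 1

1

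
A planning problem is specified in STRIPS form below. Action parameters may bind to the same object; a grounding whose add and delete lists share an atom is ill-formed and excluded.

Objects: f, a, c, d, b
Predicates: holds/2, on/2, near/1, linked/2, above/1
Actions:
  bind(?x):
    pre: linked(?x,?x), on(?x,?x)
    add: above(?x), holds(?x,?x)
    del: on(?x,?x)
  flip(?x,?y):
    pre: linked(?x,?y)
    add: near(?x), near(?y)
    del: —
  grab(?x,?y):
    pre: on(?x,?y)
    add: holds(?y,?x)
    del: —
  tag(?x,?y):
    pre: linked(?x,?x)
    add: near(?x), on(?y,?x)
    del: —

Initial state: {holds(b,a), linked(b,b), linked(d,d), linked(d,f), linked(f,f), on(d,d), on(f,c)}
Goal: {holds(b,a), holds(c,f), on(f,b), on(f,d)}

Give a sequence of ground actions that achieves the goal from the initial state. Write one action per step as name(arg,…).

grab(f,c); tag(d,f); tag(b,f)

1. grab(f,c)  →  {holds(b,a), holds(c,f), linked(b,b), linked(d,d), linked(d,f), linked(f,f), on(d,d), on(f,c)}
2. tag(d,f)  →  {holds(b,a), holds(c,f), linked(b,b), linked(d,d), linked(d,f), linked(f,f), near(d), on(d,d), on(f,c), on(f,d)}
3. tag(b,f)  →  {holds(b,a), holds(c,f), linked(b,b), linked(d,d), linked(d,f), linked(f,f), near(b), near(d), on(d,d), on(f,b), on(f,c), on(f,d)}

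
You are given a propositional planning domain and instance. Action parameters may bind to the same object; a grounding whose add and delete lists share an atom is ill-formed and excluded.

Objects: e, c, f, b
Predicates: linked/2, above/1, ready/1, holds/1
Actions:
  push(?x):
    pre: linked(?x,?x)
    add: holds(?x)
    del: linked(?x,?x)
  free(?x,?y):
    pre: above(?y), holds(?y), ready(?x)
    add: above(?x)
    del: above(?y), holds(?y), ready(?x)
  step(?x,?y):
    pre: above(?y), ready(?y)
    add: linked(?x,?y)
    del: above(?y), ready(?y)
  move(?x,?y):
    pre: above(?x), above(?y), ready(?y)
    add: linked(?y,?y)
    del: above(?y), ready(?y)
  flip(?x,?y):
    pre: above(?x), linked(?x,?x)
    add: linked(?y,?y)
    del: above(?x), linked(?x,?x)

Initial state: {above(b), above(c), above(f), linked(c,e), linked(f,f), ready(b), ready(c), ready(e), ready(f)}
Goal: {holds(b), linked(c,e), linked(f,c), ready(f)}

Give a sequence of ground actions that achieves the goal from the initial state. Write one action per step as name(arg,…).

1. step(f,c)  →  {above(b), above(f), linked(c,e), linked(f,c), linked(f,f), ready(b), ready(e), ready(f)}
2. step(b,b)  →  {above(f), linked(b,b), linked(c,e), linked(f,c), linked(f,f), ready(e), ready(f)}
3. push(b)  →  {above(f), holds(b), linked(c,e), linked(f,c), linked(f,f), ready(e), ready(f)}

step(f,c); step(b,b); push(b)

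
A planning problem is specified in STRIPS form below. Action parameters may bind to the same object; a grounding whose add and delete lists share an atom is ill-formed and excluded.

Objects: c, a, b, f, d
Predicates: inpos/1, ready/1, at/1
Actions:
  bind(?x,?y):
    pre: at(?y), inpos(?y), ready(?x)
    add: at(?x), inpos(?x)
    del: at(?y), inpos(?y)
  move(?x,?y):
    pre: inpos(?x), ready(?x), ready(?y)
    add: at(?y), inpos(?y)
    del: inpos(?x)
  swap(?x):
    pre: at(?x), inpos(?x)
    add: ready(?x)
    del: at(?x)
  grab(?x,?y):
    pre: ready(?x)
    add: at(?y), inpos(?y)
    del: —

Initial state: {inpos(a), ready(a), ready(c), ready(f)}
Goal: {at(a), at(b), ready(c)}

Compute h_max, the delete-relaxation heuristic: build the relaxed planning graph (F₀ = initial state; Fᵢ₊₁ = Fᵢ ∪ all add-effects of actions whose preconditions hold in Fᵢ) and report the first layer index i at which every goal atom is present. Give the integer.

1

F0 = init (4 atoms)
F1 = F0 ∪ {at(a), at(b), at(c), at(d), at(f), inpos(b), inpos(c), inpos(d), inpos(f)}  (13 atoms)
goal ⊆ F1  ⇒  h_max = 1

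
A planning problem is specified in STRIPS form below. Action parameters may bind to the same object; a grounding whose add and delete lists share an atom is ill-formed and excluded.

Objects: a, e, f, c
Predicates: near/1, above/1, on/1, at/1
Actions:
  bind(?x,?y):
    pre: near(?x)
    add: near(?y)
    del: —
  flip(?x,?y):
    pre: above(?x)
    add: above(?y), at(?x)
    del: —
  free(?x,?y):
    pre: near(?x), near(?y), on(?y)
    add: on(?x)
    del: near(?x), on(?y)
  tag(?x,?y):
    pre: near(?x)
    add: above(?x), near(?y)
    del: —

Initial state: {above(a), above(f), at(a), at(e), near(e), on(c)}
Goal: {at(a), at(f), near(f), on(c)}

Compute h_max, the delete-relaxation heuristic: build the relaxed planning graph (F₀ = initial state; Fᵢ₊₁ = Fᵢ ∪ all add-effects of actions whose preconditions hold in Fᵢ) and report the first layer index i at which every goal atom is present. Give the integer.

1

F0 = init (6 atoms)
F1 = F0 ∪ {above(c), above(e), at(f), near(a), near(c), near(f)}  (12 atoms)
goal ⊆ F1  ⇒  h_max = 1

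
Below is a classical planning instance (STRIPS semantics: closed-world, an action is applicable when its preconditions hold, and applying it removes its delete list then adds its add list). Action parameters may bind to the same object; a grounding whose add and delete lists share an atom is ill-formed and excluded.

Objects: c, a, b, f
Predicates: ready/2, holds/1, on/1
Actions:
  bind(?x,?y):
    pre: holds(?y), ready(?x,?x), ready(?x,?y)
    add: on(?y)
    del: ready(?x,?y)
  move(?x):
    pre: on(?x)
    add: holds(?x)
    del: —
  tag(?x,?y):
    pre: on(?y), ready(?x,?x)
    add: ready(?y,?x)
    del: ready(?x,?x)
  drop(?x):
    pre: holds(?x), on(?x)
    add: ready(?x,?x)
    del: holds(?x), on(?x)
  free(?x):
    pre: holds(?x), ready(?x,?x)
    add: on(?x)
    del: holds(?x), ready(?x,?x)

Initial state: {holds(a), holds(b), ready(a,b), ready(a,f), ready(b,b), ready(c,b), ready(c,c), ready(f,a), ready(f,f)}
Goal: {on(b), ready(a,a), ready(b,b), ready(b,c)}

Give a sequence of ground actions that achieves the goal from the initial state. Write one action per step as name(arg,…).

1. bind(c,b)  →  {holds(a), holds(b), on(b), ready(a,b), ready(a,f), ready(b,b), ready(c,c), ready(f,a), ready(f,f)}
2. bind(f,a)  →  {holds(a), holds(b), on(a), on(b), ready(a,b), ready(a,f), ready(b,b), ready(c,c), ready(f,f)}
3. tag(c,b)  →  {holds(a), holds(b), on(a), on(b), ready(a,b), ready(a,f), ready(b,b), ready(b,c), ready(f,f)}
4. drop(a)  →  {holds(b), on(b), ready(a,a), ready(a,b), ready(a,f), ready(b,b), ready(b,c), ready(f,f)}

bind(c,b); bind(f,a); tag(c,b); drop(a)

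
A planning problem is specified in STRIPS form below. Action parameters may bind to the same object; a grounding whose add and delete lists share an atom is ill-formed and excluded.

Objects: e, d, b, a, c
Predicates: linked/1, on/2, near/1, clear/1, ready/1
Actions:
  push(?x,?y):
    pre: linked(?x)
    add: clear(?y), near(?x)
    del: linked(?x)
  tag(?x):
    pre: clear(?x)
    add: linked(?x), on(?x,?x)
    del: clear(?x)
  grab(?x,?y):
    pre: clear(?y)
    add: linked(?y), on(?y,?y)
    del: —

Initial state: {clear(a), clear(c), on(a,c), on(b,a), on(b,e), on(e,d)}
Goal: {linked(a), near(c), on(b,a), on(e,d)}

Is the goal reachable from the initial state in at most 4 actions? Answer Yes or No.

1. tag(a)  →  {clear(c), linked(a), on(a,a), on(a,c), on(b,a), on(b,e), on(e,d)}
2. tag(c)  →  {linked(a), linked(c), on(a,a), on(a,c), on(b,a), on(b,e), on(c,c), on(e,d)}
3. push(c,e)  →  {clear(e), linked(a), near(c), on(a,a), on(a,c), on(b,a), on(b,e), on(c,c), on(e,d)}
optimal plan length = 3; 3 ≤ 4

Yes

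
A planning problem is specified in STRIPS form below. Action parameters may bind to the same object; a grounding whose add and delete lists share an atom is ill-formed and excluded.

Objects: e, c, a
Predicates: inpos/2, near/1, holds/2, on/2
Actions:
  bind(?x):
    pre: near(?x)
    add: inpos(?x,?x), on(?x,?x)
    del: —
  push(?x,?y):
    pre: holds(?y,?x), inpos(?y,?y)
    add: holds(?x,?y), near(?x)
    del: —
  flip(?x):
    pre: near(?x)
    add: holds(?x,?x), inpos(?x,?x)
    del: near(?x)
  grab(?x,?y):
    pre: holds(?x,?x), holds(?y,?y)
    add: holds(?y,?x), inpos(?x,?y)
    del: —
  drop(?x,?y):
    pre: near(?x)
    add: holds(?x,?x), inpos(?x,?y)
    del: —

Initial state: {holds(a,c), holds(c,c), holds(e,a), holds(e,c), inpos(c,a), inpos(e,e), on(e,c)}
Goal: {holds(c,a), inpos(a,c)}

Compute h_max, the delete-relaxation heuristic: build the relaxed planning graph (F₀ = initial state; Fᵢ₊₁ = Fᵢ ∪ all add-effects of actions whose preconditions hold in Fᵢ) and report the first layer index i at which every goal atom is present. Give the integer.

F0 = init (7 atoms)
F1 = F0 ∪ {holds(a,e), holds(c,e), inpos(c,c), near(a), near(c)}  (12 atoms)
F2 = F1 ∪ {holds(a,a), inpos(a,a), inpos(a,c), inpos(a,e), inpos(c,e), near(e), on(a,a), on(c,c)}  (20 atoms)
F3 = F2 ∪ {holds(c,a), holds(e,e), inpos(e,a), inpos(e,c), on(e,e)}  (25 atoms)
goal ⊆ F3  ⇒  h_max = 3

3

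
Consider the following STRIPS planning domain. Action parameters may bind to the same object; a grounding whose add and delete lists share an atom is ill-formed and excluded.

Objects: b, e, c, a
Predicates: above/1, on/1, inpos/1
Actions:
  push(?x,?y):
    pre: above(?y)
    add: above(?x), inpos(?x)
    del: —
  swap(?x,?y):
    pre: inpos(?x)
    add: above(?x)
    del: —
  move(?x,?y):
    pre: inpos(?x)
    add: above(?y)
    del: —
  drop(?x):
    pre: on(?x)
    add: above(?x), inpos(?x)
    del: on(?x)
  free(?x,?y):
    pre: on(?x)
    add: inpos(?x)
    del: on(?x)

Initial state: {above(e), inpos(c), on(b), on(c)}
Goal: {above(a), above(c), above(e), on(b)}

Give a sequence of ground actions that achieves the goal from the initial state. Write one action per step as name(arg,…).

1. push(c,e)  →  {above(c), above(e), inpos(c), on(b), on(c)}
2. push(a,e)  →  {above(a), above(c), above(e), inpos(a), inpos(c), on(b), on(c)}

push(c,e); push(a,e)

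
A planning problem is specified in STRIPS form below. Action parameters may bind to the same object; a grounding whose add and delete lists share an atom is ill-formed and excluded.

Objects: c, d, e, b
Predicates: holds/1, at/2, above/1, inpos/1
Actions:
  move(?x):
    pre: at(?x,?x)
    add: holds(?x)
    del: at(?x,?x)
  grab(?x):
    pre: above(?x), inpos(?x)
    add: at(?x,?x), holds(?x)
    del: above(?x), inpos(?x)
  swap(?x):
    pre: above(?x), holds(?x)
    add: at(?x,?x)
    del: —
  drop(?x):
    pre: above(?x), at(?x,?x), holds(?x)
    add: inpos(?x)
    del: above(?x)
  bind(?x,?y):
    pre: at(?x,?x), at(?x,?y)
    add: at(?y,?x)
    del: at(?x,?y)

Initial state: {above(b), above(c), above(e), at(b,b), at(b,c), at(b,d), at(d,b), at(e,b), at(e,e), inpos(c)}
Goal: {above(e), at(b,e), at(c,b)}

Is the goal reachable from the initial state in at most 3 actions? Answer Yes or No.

Yes

1. bind(e,b)  →  {above(b), above(c), above(e), at(b,b), at(b,c), at(b,d), at(b,e), at(d,b), at(e,e), inpos(c)}
2. bind(b,c)  →  {above(b), above(c), above(e), at(b,b), at(b,d), at(b,e), at(c,b), at(d,b), at(e,e), inpos(c)}
optimal plan length = 2; 2 ≤ 3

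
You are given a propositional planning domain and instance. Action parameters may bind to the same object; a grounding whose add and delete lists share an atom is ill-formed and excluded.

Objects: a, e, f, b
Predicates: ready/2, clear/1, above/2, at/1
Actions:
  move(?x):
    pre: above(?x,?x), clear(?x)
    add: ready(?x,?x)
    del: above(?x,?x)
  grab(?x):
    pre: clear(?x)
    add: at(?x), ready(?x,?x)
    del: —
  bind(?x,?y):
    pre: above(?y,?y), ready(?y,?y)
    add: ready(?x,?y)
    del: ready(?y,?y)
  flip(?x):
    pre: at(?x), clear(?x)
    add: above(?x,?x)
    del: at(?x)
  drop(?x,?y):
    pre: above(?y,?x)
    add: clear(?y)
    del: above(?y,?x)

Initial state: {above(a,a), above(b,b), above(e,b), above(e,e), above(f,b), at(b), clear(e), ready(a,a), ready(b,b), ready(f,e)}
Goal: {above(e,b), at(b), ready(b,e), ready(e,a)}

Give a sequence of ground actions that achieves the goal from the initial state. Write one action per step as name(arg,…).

1. grab(e)  →  {above(a,a), above(b,b), above(e,b), above(e,e), above(f,b), at(b), at(e), clear(e), ready(a,a), ready(b,b), ready(e,e), ready(f,e)}
2. bind(e,a)  →  {above(a,a), above(b,b), above(e,b), above(e,e), above(f,b), at(b), at(e), clear(e), ready(b,b), ready(e,a), ready(e,e), ready(f,e)}
3. bind(b,e)  →  {above(a,a), above(b,b), above(e,b), above(e,e), above(f,b), at(b), at(e), clear(e), ready(b,b), ready(b,e), ready(e,a), ready(f,e)}

grab(e); bind(e,a); bind(b,e)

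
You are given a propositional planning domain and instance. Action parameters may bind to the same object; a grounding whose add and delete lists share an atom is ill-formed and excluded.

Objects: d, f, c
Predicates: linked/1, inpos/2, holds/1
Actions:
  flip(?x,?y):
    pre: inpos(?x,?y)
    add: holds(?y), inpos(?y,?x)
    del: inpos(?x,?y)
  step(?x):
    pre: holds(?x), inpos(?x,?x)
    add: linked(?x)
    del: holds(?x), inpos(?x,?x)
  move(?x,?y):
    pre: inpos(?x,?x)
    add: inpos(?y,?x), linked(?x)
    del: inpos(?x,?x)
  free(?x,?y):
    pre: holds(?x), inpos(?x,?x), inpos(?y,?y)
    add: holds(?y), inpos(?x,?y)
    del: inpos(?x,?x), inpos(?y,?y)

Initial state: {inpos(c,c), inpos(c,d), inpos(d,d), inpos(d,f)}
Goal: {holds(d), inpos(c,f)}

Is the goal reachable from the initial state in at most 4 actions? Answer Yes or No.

1. flip(c,d)  →  {holds(d), inpos(c,c), inpos(d,c), inpos(d,d), inpos(d,f)}
2. move(c,f)  →  {holds(d), inpos(d,c), inpos(d,d), inpos(d,f), inpos(f,c), linked(c)}
3. flip(f,c)  →  {holds(c), holds(d), inpos(c,f), inpos(d,c), inpos(d,d), inpos(d,f), linked(c)}
optimal plan length = 3; 3 ≤ 4

Yes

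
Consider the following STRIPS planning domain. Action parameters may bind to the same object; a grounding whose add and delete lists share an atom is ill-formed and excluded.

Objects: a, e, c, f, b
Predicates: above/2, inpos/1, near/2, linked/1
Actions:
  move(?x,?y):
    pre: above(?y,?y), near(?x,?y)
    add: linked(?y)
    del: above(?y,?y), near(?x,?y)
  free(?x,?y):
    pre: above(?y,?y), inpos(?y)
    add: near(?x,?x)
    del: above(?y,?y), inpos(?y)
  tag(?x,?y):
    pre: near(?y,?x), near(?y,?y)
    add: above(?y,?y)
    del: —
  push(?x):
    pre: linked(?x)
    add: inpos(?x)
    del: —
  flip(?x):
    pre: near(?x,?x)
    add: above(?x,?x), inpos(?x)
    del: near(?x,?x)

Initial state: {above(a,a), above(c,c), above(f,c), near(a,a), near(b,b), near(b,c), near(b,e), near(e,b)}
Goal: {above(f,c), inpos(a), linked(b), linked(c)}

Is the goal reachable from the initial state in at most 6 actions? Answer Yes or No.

Yes

1. move(b,c)  →  {above(a,a), above(f,c), linked(c), near(a,a), near(b,b), near(b,e), near(e,b)}
2. tag(e,b)  →  {above(a,a), above(b,b), above(f,c), linked(c), near(a,a), near(b,b), near(b,e), near(e,b)}
3. move(e,b)  →  {above(a,a), above(f,c), linked(b), linked(c), near(a,a), near(b,b), near(b,e)}
4. flip(a)  →  {above(a,a), above(f,c), inpos(a), linked(b), linked(c), near(b,b), near(b,e)}
optimal plan length = 4; 4 ≤ 6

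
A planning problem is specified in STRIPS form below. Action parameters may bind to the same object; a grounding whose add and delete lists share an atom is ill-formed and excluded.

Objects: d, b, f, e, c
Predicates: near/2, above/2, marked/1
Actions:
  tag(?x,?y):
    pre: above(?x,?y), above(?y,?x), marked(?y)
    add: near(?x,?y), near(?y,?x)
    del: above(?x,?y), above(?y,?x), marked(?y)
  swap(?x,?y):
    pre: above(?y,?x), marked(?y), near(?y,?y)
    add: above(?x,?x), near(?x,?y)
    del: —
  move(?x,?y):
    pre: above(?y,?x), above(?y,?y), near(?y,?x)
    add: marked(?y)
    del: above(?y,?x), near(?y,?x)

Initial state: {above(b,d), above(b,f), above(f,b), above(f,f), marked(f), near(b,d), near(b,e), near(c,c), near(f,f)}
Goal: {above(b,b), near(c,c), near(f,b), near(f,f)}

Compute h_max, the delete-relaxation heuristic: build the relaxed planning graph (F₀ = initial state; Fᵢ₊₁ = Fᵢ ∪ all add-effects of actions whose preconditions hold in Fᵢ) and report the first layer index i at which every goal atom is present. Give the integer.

1

F0 = init (9 atoms)
F1 = F0 ∪ {above(b,b), near(b,f), near(f,b)}  (12 atoms)
goal ⊆ F1  ⇒  h_max = 1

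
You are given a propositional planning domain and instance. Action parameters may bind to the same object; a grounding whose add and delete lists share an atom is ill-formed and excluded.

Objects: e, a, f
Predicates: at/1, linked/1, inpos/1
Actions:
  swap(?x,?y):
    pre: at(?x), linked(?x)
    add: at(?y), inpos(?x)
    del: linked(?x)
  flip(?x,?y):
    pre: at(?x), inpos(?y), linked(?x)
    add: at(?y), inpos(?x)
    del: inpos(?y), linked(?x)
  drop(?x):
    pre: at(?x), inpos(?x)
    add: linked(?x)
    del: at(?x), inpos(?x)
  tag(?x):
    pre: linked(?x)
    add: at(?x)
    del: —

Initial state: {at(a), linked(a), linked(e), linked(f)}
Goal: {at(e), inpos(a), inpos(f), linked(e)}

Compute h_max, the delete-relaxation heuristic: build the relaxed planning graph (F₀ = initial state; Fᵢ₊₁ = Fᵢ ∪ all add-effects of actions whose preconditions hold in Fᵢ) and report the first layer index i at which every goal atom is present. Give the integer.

F0 = init (4 atoms)
F1 = F0 ∪ {at(e), at(f), inpos(a)}  (7 atoms)
F2 = F1 ∪ {inpos(e), inpos(f)}  (9 atoms)
goal ⊆ F2  ⇒  h_max = 2

2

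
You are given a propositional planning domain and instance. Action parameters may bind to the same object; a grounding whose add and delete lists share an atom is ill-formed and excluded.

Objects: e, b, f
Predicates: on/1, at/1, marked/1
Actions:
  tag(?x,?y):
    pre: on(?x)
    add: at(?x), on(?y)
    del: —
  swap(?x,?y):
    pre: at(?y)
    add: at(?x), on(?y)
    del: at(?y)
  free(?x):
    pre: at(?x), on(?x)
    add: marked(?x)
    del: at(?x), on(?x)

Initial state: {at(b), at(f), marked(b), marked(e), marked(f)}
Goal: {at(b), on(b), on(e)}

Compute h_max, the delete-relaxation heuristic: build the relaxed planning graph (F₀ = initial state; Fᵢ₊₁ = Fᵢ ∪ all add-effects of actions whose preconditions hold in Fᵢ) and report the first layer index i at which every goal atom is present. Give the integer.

F0 = init (5 atoms)
F1 = F0 ∪ {at(e), on(b), on(f)}  (8 atoms)
F2 = F1 ∪ {on(e)}  (9 atoms)
goal ⊆ F2  ⇒  h_max = 2

2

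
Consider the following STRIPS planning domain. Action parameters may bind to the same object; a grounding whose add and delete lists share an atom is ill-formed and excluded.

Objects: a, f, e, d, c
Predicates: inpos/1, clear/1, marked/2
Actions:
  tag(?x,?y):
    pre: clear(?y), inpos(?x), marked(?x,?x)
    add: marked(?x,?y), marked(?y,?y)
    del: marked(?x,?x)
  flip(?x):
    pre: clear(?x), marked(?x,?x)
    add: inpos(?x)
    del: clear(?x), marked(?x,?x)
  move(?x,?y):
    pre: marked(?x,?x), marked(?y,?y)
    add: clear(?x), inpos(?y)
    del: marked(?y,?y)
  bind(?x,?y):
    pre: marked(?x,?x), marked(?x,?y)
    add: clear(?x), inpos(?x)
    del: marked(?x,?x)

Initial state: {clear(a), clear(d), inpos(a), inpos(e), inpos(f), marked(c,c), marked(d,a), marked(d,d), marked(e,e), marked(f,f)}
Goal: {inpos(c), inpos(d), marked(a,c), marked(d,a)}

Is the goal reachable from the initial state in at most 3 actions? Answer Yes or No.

No

1. tag(f,a)  →  {clear(a), clear(d), inpos(a), inpos(e), inpos(f), marked(a,a), marked(c,c), marked(d,a), marked(d,d), marked(e,e), marked(f,a)}
2. flip(d)  →  {clear(a), inpos(a), inpos(d), inpos(e), inpos(f), marked(a,a), marked(c,c), marked(d,a), marked(e,e), marked(f,a)}
3. move(c,c)  →  {clear(a), clear(c), inpos(a), inpos(c), inpos(d), inpos(e), inpos(f), marked(a,a), marked(d,a), marked(e,e), marked(f,a)}
4. tag(a,c)  →  {clear(a), clear(c), inpos(a), inpos(c), inpos(d), inpos(e), inpos(f), marked(a,c), marked(c,c), marked(d,a), marked(e,e), marked(f,a)}
optimal plan length = 4; 4 > 3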